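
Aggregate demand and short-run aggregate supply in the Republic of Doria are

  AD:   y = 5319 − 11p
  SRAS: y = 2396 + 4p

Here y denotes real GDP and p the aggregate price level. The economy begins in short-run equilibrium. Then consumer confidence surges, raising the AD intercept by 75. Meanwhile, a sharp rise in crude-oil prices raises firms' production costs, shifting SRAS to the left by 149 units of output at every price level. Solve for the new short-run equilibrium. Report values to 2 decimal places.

After both shocks: AD is y = 5394 − 11p and SRAS is y = 2247 + 4p.
Setting them equal: 3147 = 15p, so p = 209.80.
Substituting into AD, y = 3086.20.

p = 209.80, y = 3086.20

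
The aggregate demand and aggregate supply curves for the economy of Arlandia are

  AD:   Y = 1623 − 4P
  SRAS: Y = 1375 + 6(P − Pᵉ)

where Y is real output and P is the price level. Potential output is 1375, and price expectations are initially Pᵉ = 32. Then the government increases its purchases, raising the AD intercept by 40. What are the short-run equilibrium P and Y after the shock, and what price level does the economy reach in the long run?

AD shifts right: new AD is Y = 1663 − 4P. With Pᵉ = 32, SRAS is Y = 1183 + 6P.
Short run: 1663 − 4P = 1183 + 6P gives 480 = 10P, so P = 48 and Y = 1663 − 4·48 = 1471.
Y = 1471 is above potential 1375; expectations adjust and SRAS shifts left until Y = 1375.
Long run: on the new AD curve, 1375 = 1663 − 4P gives P = 72.

Short run: P = 48, Y = 1471. Long run: P = 72.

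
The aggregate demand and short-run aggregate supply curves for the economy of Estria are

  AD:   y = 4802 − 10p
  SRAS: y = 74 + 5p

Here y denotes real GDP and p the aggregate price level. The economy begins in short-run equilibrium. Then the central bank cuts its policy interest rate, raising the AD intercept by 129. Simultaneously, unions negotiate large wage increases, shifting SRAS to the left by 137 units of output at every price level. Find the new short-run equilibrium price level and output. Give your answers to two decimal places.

After both shocks: AD is y = 4931 − 10p and SRAS is y = 5p − 63.
Setting them equal: 4994 = 15p, so p = 332.93.
Substituting into AD, y = 1601.67.

p = 332.93, y = 1601.67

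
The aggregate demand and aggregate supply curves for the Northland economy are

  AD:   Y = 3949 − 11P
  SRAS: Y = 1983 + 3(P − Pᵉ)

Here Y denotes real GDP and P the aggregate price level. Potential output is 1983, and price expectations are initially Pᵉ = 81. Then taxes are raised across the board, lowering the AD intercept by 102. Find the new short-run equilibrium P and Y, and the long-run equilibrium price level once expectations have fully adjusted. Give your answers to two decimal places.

AD shifts left: new AD is Y = 3847 − 11P. With Pᵉ = 81, SRAS is Y = 1740 + 3P.
Short run: 3847 − 11P = 1740 + 3P gives 2107 = 14P, so P = 150.50 and Y = 3847 − 11P = 2191.50.
Y = 2191.50 is above potential 1983; expectations adjust and SRAS shifts left until Y = 1983.
Long run: on the new AD curve, 1983 = 3847 − 11P gives P = 169.45.

Short run: P = 150.50, Y = 2191.50. Long run: P = 169.45.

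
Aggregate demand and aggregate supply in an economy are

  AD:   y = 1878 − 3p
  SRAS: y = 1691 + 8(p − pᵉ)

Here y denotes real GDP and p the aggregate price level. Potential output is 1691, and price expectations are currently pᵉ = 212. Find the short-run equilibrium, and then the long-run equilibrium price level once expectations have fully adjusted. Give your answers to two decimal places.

Short run: p = 171.18, y = 1364.45. Long run: p = 62.33.

Short run: with pᵉ = 212, SRAS is y = 8p − 5. Setting AD = SRAS gives 1883 = 11p, so p = 171.18 and y = 1878 − 3p = 1364.45.
Output 1364.45 is below potential 1691, so over time expected prices fall and SRAS shifts right until y returns to 1691.
Long run: y = 1691 on the AD curve gives 1691 = 1878 − 3p, so p = 62.33.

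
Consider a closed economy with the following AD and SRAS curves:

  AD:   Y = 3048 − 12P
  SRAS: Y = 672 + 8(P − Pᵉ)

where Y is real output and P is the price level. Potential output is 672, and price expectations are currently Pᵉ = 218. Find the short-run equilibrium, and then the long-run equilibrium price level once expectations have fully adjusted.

Short run: P = 206, Y = 576. Long run: P = 198.

Short run: with Pᵉ = 218, SRAS is Y = 8P − 1072. Setting AD = SRAS gives 4120 = 20P, so P = 206 and Y = 3048 − 12·206 = 576.
Output 576 is below potential 672, so over time expected prices fall and SRAS shifts right until Y returns to 672.
Long run: Y = 672 on the AD curve gives 672 = 3048 − 12P, so P = 198.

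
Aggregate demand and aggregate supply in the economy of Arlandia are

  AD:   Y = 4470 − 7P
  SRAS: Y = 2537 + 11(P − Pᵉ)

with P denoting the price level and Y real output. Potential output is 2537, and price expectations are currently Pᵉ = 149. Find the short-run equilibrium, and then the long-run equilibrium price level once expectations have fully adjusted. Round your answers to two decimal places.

Short run: with Pᵉ = 149, SRAS is Y = 898 + 11P. Setting AD = SRAS gives 3572 = 18P, so P = 198.44 and Y = 4470 − 7P = 3080.89.
Output 3080.89 is above potential 2537, so over time expected prices rise and SRAS shifts left until Y returns to 2537.
Long run: Y = 2537 on the AD curve gives 2537 = 4470 − 7P, so P = 276.14.

Short run: P = 198.44, Y = 3080.89. Long run: P = 276.14.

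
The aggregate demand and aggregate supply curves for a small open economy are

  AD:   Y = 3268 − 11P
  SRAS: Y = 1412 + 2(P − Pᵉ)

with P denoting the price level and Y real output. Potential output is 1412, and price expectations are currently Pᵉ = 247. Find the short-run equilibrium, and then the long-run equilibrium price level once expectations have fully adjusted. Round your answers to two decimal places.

Short run: P = 180.77, Y = 1279.54. Long run: P = 168.73.

Short run: with Pᵉ = 247, SRAS is Y = 918 + 2P. Setting AD = SRAS gives 2350 = 13P, so P = 180.77 and Y = 3268 − 11P = 1279.54.
Output 1279.54 is below potential 1412, so over time expected prices fall and SRAS shifts right until Y returns to 1412.
Long run: Y = 1412 on the AD curve gives 1412 = 3268 − 11P, so P = 168.73.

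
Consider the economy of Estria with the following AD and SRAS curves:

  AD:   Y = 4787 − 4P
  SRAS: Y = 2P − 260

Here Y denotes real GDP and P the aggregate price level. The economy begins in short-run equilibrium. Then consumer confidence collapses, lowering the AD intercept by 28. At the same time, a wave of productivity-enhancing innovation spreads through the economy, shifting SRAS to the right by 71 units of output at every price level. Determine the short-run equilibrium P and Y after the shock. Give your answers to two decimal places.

After both shocks: AD is Y = 4759 − 4P and SRAS is Y = 2P − 189.
Setting them equal: 4948 = 6P, so P = 824.67.
Substituting into AD, Y = 1460.33.

P = 824.67, Y = 1460.33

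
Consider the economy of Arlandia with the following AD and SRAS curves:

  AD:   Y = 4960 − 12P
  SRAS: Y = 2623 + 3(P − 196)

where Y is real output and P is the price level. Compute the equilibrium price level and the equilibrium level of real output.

Write SRAS as Y = 2623 + 3P − 588 = 2035 + 3P.
Set AD = SRAS: 4960 − 12P = 2035 + 3P, so 2925 = 15P and P = 195.
Then Y = 4960 − 12·195 = 2620.

P = 195, Y = 2620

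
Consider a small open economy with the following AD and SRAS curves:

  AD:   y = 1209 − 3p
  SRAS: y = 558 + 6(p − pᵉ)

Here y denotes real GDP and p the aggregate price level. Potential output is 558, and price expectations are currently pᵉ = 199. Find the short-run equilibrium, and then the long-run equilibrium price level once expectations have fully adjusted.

Short run: with pᵉ = 199, SRAS is y = 6p − 636. Setting AD = SRAS gives 1845 = 9p, so p = 205 and y = 1209 − 3·205 = 594.
Output 594 is above potential 558, so over time expected prices rise and SRAS shifts left until y returns to 558.
Long run: y = 558 on the AD curve gives 558 = 1209 − 3p, so p = 217.

Short run: p = 205, y = 594. Long run: p = 217.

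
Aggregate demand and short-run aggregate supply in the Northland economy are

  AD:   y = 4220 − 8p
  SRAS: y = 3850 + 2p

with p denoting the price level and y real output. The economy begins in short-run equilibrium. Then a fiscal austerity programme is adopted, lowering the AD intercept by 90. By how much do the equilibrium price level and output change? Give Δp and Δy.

This is a negative demand shock: AD shifts left.
New AD: y = 4130 − 8p.
Set AD = SRAS: 4130 − 8p = 3850 + 2p, so 280 = 10p and p = 28.
y = 4130 − 8·28 = 3906.
Initially p = 37, y = 3924, so Δp = -9 and Δy = -18.

Δp = -9, Δy = -18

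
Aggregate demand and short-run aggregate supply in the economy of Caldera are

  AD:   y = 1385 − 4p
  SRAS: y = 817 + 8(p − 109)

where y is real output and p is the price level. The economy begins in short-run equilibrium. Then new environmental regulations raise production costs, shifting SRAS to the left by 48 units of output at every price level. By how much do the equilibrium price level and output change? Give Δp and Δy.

Δp = +4, Δy = -16

This is a negative supply shock: SRAS shifts left.
New SRAS: y = 8p − 103.
Set AD = SRAS: 1385 − 4p = 8p − 103, so 1488 = 12p and p = 124.
y = 1385 − 4·124 = 889.
Initially p = 120, y = 905, so Δp = +4 and Δy = -16.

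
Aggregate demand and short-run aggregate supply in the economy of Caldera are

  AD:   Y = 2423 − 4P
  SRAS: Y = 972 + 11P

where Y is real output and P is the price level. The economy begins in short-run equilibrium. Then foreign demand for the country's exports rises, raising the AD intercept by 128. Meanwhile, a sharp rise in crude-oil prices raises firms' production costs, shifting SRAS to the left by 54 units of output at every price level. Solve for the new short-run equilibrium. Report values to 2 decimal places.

After both shocks: AD is Y = 2551 − 4P and SRAS is Y = 918 + 11P.
Setting them equal: 1633 = 15P, so P = 108.87.
Substituting into AD, Y = 2115.53.

P = 108.87, Y = 2115.53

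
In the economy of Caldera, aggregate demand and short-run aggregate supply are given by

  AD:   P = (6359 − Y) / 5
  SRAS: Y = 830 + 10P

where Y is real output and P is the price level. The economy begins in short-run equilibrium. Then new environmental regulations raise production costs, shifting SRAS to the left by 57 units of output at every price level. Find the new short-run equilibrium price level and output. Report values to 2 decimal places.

This is a negative supply shock: SRAS shifts left.
New SRAS: Y = 773 + 10P.
Set AD = SRAS: 6359 − 5P = 773 + 10P, so 5586 = 15P and P = 372.40.
Substituting into AD, Y = 4497.00.

P = 372.40, Y = 4497.00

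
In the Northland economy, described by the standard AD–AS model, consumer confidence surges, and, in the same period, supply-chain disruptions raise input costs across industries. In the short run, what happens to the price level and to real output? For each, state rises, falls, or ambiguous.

The first event is a positive demand shock: AD shifts right, which by itself pushes P up and Y up.
The second is an adverse supply shock: SRAS shifts left, which by itself pushes P up and Y down.
Both shocks push P up, so P rises. The two shocks push Y in opposite directions, so the effect on Y is ambiguous.

Price level: rises; output: ambiguous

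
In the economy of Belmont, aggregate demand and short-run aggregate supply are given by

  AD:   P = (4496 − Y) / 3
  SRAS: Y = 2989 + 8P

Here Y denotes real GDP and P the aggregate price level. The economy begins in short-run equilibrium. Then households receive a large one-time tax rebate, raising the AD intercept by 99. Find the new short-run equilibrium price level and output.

This is a positive demand shock: AD shifts right.
New AD: Y = 4595 − 3P.
Set AD = SRAS: 4595 − 3P = 2989 + 8P, so 1606 = 11P and P = 146.
Y = 4595 − 3·146 = 4157.

P = 146, Y = 4157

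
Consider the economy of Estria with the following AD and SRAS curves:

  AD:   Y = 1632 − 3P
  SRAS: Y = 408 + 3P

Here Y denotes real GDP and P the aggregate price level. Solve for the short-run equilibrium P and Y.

Set AD = SRAS: 1632 − 3P = 408 + 3P, so 1224 = 6P and P = 204.
Then Y = 1632 − 3·204 = 1020.

P = 204, Y = 1020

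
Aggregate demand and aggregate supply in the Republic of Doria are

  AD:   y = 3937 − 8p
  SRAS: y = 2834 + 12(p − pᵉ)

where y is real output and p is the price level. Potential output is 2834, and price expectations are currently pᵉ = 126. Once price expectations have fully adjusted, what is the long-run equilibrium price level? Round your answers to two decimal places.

Long-run p = 137.88

Short run: with pᵉ = 126, SRAS is y = 1322 + 12p. Setting AD = SRAS gives 2615 = 20p, so p = 130.75 and y = 3937 − 8p = 2891.00.
Output 2891.00 is above potential 2834, so over time expected prices rise and SRAS shifts left until y returns to 2834.
Long run: y = 2834 on the AD curve gives 2834 = 3937 − 8p, so p = 137.88.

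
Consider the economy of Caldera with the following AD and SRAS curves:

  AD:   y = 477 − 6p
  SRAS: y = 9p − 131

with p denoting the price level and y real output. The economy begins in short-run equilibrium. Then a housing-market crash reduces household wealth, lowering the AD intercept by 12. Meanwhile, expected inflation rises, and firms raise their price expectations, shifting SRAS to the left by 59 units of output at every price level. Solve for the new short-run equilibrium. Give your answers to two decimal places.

After both shocks: AD is y = 465 − 6p and SRAS is y = 9p − 190.
Setting them equal: 655 = 15p, so p = 43.67.
Substituting into AD, y = 203.00.

p = 43.67, y = 203.00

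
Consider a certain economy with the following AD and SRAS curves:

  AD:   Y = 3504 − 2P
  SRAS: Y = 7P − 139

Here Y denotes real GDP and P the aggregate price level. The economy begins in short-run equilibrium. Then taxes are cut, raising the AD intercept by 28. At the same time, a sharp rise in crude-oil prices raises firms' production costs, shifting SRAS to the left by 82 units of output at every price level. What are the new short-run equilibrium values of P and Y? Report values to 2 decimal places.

After both shocks: AD is Y = 3532 − 2P and SRAS is Y = 7P − 221.
Setting them equal: 3753 = 9P, so P = 417.00.
Substituting into AD, Y = 2698.00.

P = 417.00, Y = 2698.00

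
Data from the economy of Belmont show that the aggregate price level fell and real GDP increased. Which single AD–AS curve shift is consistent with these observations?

SRAS shifted right

P fell and Y rose. An AD shift moves P and Y in the same direction; an SRAS shift moves them in opposite directions.
Here P and Y moved in opposite directions, so the SRAS curve shifted.
Since Y rose, SRAS shifted right.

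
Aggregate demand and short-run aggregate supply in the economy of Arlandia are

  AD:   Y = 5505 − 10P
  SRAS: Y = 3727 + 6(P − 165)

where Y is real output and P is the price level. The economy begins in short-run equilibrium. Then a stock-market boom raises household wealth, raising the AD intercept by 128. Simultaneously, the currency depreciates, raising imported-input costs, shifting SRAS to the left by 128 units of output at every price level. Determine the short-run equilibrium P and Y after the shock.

P = 189, Y = 3743

After both shocks: AD is Y = 5633 − 10P and SRAS is Y = 2609 + 6P.
Setting them equal: 3024 = 16P, so P = 189.
Y = 5633 − 10·189 = 3743.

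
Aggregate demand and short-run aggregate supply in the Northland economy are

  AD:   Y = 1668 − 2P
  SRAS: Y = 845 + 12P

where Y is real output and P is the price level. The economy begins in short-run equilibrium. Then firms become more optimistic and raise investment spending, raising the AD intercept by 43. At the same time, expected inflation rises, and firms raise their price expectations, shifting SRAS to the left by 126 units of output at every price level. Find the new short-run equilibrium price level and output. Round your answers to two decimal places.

P = 70.86, Y = 1569.29

After both shocks: AD is Y = 1711 − 2P and SRAS is Y = 719 + 12P.
Setting them equal: 992 = 14P, so P = 70.86.
Substituting into AD, Y = 1569.29.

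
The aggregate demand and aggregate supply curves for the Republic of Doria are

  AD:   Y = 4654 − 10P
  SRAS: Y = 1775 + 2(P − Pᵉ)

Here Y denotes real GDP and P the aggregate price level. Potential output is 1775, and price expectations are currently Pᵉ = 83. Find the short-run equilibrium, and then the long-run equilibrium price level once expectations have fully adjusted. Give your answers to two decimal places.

Short run: with Pᵉ = 83, SRAS is Y = 1609 + 2P. Setting AD = SRAS gives 3045 = 12P, so P = 253.75 and Y = 4654 − 10P = 2116.50.
Output 2116.50 is above potential 1775, so over time expected prices rise and SRAS shifts left until Y returns to 1775.
Long run: Y = 1775 on the AD curve gives 1775 = 4654 − 10P, so P = 287.90.

Short run: P = 253.75, Y = 2116.50. Long run: P = 287.90.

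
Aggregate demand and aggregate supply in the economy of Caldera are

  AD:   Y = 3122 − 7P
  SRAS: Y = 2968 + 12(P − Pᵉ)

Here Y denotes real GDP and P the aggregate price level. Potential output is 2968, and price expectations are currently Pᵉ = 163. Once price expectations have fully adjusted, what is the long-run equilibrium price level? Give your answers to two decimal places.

Short run: with Pᵉ = 163, SRAS is Y = 1012 + 12P. Setting AD = SRAS gives 2110 = 19P, so P = 111.05 and Y = 3122 − 7P = 2344.63.
Output 2344.63 is below potential 2968, so over time expected prices fall and SRAS shifts right until Y returns to 2968.
Long run: Y = 2968 on the AD curve gives 2968 = 3122 − 7P, so P = 22.00.

Long-run P = 22.00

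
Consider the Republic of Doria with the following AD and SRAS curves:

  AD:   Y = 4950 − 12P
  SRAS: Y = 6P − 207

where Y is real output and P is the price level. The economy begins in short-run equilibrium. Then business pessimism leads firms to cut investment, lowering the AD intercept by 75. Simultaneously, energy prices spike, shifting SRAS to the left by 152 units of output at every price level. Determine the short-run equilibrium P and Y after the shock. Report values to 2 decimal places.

P = 290.78, Y = 1385.67

After both shocks: AD is Y = 4875 − 12P and SRAS is Y = 6P − 359.
Setting them equal: 5234 = 18P, so P = 290.78.
Substituting into AD, Y = 1385.67.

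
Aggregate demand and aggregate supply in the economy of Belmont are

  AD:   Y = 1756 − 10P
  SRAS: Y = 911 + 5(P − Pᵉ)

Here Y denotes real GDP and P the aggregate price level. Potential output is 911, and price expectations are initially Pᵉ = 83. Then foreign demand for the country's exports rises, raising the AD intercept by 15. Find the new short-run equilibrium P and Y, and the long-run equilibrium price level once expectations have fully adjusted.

Short run: P = 85, Y = 921. Long run: P = 86.

AD shifts right: new AD is Y = 1771 − 10P. With Pᵉ = 83, SRAS is Y = 496 + 5P.
Short run: 1771 − 10P = 496 + 5P gives 1275 = 15P, so P = 85 and Y = 1771 − 10·85 = 921.
Y = 921 is above potential 911; expectations adjust and SRAS shifts left until Y = 911.
Long run: on the new AD curve, 911 = 1771 − 10P gives P = 86.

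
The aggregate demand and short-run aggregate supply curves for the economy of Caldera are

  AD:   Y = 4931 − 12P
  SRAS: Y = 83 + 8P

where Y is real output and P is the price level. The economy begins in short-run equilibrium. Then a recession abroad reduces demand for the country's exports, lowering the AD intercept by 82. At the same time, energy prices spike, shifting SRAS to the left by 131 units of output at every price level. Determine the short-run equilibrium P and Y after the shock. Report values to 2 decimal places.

After both shocks: AD is Y = 4849 − 12P and SRAS is Y = 8P − 48.
Setting them equal: 4897 = 20P, so P = 244.85.
Substituting into AD, Y = 1910.80.

P = 244.85, Y = 1910.80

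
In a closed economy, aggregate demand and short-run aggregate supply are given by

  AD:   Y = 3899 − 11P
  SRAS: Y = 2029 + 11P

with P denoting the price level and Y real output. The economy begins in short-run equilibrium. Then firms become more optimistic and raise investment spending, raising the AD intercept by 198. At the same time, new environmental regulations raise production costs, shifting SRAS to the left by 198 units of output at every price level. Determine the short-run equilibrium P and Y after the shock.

P = 103, Y = 2964

After both shocks: AD is Y = 4097 − 11P and SRAS is Y = 1831 + 11P.
Setting them equal: 2266 = 22P, so P = 103.
Y = 4097 − 11·103 = 2964.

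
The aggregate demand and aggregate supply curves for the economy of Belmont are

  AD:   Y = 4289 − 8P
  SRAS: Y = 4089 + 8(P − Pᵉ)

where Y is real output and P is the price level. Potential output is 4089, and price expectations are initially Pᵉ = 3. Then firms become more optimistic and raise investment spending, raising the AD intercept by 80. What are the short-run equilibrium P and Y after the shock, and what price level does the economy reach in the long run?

AD shifts right: new AD is Y = 4369 − 8P. With Pᵉ = 3, SRAS is Y = 4065 + 8P.
Short run: 4369 − 8P = 4065 + 8P gives 304 = 16P, so P = 19 and Y = 4369 − 8·19 = 4217.
Y = 4217 is above potential 4089; expectations adjust and SRAS shifts left until Y = 4089.
Long run: on the new AD curve, 4089 = 4369 − 8P gives P = 35.

Short run: P = 19, Y = 4217. Long run: P = 35.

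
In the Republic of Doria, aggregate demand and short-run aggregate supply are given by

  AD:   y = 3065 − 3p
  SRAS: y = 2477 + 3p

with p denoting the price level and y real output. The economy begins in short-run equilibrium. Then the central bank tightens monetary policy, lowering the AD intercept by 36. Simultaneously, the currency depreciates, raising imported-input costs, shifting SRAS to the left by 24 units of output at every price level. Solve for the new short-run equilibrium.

p = 96, y = 2741

After both shocks: AD is y = 3029 − 3p and SRAS is y = 2453 + 3p.
Setting them equal: 576 = 6p, so p = 96.
y = 3029 − 3·96 = 2741.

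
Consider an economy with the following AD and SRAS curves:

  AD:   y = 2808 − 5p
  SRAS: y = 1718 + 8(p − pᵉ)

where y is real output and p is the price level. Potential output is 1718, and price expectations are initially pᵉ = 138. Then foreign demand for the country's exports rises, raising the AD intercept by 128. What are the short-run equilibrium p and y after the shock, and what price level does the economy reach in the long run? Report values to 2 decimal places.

Short run: p = 178.62, y = 2042.92. Long run: p = 243.60.

AD shifts right: new AD is y = 2936 − 5p. With pᵉ = 138, SRAS is y = 614 + 8p.
Short run: 2936 − 5p = 614 + 8p gives 2322 = 13p, so p = 178.62 and y = 2936 − 5p = 2042.92.
y = 2042.92 is above potential 1718; expectations adjust and SRAS shifts left until y = 1718.
Long run: on the new AD curve, 1718 = 2936 − 5p gives p = 243.60.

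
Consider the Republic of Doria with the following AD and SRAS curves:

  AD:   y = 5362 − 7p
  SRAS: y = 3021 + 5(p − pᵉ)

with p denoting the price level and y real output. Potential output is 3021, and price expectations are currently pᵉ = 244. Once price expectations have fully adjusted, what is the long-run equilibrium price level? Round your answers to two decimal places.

Short run: with pᵉ = 244, SRAS is y = 1801 + 5p. Setting AD = SRAS gives 3561 = 12p, so p = 296.75 and y = 5362 − 7p = 3284.75.
Output 3284.75 is above potential 3021, so over time expected prices rise and SRAS shifts left until y returns to 3021.
Long run: y = 3021 on the AD curve gives 3021 = 5362 − 7p, so p = 334.43.

Long-run p = 334.43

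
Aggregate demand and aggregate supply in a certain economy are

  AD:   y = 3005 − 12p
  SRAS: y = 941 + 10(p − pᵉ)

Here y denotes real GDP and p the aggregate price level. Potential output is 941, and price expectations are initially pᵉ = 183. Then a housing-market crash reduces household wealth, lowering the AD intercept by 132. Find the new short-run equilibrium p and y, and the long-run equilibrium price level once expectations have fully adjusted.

AD shifts left: new AD is y = 2873 − 12p. With pᵉ = 183, SRAS is y = 10p − 889.
Short run: 2873 − 12p = 10p − 889 gives 3762 = 22p, so p = 171 and y = 2873 − 12·171 = 821.
y = 821 is below potential 941; expectations adjust and SRAS shifts right until y = 941.
Long run: on the new AD curve, 941 = 2873 − 12p gives p = 161.

Short run: p = 171, y = 821. Long run: p = 161.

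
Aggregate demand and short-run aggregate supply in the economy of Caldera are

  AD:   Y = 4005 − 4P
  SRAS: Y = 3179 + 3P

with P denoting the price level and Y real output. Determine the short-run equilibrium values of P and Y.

Set AD = SRAS: 4005 − 4P = 3179 + 3P, so 826 = 7P and P = 118.
Then Y = 4005 − 4·118 = 3533.

P = 118, Y = 3533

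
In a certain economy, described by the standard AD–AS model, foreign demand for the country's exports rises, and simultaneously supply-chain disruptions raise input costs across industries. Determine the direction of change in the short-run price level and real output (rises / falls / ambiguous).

Price level: rises; output: ambiguous

The first event is a positive demand shock: AD shifts right, which by itself pushes P up and Y up.
The second is an adverse supply shock: SRAS shifts left, which by itself pushes P up and Y down.
Both shocks push P up, so P rises. The two shocks push Y in opposite directions, so the effect on Y is ambiguous.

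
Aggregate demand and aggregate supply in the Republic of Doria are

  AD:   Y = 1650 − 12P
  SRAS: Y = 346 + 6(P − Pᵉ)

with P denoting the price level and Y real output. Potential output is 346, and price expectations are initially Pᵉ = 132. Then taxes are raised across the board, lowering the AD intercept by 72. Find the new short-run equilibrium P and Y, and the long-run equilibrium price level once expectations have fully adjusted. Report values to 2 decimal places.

AD shifts left: new AD is Y = 1578 − 12P. With Pᵉ = 132, SRAS is Y = 6P − 446.
Short run: 1578 − 12P = 6P − 446 gives 2024 = 18P, so P = 112.44 and Y = 1578 − 12P = 228.67.
Y = 228.67 is below potential 346; expectations adjust and SRAS shifts right until Y = 346.
Long run: on the new AD curve, 346 = 1578 − 12P gives P = 102.67.

Short run: P = 112.44, Y = 228.67. Long run: P = 102.67.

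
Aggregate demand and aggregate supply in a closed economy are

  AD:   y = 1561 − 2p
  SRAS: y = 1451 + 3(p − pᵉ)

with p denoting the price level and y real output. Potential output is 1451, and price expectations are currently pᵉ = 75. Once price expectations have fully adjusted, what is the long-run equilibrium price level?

Short run: with pᵉ = 75, SRAS is y = 1226 + 3p. Setting AD = SRAS gives 335 = 5p, so p = 67 and y = 1561 − 2·67 = 1427.
Output 1427 is below potential 1451, so over time expected prices fall and SRAS shifts right until y returns to 1451.
Long run: y = 1451 on the AD curve gives 1451 = 1561 − 2p, so p = 55.

Long-run p = 55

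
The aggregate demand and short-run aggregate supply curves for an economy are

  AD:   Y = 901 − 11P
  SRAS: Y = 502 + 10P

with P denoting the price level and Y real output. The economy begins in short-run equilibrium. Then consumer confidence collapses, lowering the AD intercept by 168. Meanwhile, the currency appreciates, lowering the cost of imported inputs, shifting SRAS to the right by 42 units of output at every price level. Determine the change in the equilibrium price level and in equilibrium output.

After both shocks: AD is Y = 733 − 11P and SRAS is Y = 544 + 10P.
Setting them equal: 189 = 21P, so P = 9.
Y = 733 − 11·9 = 634.
Initially P = 19, Y = 692, so ΔP = -10 and ΔY = -58.

ΔP = -10, ΔY = -58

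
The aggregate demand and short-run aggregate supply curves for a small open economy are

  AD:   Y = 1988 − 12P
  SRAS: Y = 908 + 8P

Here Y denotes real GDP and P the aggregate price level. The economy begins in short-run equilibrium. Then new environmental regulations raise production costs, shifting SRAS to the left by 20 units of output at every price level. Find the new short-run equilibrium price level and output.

P = 55, Y = 1328

This is a negative supply shock: SRAS shifts left.
New SRAS: Y = 888 + 8P.
Set AD = SRAS: 1988 − 12P = 888 + 8P, so 1100 = 20P and P = 55.
Y = 1988 − 12·55 = 1328.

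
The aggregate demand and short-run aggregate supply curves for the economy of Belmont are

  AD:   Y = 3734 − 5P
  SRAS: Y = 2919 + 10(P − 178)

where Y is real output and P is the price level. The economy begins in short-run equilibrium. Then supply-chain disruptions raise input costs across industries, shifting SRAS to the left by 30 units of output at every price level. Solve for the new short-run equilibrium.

This is a negative supply shock: SRAS shifts left.
New SRAS: Y = 1109 + 10P.
Set AD = SRAS: 3734 − 5P = 1109 + 10P, so 2625 = 15P and P = 175.
Y = 3734 − 5·175 = 2859.

P = 175, Y = 2859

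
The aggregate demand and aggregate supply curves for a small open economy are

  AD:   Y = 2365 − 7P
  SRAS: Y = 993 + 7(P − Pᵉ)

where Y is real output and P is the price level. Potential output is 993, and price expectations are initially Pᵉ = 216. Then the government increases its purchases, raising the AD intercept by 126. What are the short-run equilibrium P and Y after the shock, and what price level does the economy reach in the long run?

AD shifts right: new AD is Y = 2491 − 7P. With Pᵉ = 216, SRAS is Y = 7P − 519.
Short run: 2491 − 7P = 7P − 519 gives 3010 = 14P, so P = 215 and Y = 2491 − 7·215 = 986.
Y = 986 is below potential 993; expectations adjust and SRAS shifts right until Y = 993.
Long run: on the new AD curve, 993 = 2491 − 7P gives P = 214.

Short run: P = 215, Y = 986. Long run: P = 214.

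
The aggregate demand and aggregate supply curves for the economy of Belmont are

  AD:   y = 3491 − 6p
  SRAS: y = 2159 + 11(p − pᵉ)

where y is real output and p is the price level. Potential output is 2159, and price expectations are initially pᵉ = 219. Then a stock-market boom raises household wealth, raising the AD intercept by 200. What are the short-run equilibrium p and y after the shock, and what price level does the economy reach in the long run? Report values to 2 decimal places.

Short run: p = 231.82, y = 2300.06. Long run: p = 255.33.

AD shifts right: new AD is y = 3691 − 6p. With pᵉ = 219, SRAS is y = 11p − 250.
Short run: 3691 − 6p = 11p − 250 gives 3941 = 17p, so p = 231.82 and y = 3691 − 6p = 2300.06.
y = 2300.06 is above potential 2159; expectations adjust and SRAS shifts left until y = 2159.
Long run: on the new AD curve, 2159 = 3691 − 6p gives p = 255.33.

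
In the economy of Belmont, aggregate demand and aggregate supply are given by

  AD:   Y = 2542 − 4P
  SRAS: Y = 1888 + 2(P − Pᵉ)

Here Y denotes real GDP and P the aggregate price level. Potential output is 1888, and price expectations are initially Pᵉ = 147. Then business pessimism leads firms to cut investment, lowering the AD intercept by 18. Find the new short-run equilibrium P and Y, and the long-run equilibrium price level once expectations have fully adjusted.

Short run: P = 155, Y = 1904. Long run: P = 159.

AD shifts left: new AD is Y = 2524 − 4P. With Pᵉ = 147, SRAS is Y = 1594 + 2P.
Short run: 2524 − 4P = 1594 + 2P gives 930 = 6P, so P = 155 and Y = 2524 − 4·155 = 1904.
Y = 1904 is above potential 1888; expectations adjust and SRAS shifts left until Y = 1888.
Long run: on the new AD curve, 1888 = 2524 − 4P gives P = 159.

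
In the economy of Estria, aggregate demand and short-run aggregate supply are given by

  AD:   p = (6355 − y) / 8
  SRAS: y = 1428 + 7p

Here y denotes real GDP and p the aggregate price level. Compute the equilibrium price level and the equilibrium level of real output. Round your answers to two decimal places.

p = 328.47, y = 3727.27

Rearrange AD to y = 6355 − 8p.
Set AD = SRAS: 6355 − 8p = 1428 + 7p, so 4927 = 15p and p = 328.47.
Substituting into AD, y = 6355 − 8p = 3727.27.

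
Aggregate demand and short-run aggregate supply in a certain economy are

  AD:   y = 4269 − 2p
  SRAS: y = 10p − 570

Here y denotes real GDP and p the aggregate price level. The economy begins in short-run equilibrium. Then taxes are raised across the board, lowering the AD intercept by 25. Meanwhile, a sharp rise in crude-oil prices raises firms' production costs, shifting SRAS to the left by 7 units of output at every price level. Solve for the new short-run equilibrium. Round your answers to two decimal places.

p = 401.75, y = 3440.50

After both shocks: AD is y = 4244 − 2p and SRAS is y = 10p − 577.
Setting them equal: 4821 = 12p, so p = 401.75.
Substituting into AD, y = 3440.50.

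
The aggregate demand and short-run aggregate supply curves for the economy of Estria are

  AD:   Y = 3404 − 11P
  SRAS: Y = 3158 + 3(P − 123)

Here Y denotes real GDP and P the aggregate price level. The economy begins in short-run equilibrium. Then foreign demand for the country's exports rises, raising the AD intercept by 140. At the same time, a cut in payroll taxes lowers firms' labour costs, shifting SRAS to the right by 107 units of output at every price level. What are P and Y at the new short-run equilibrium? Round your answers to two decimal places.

P = 46.29, Y = 3034.86

After both shocks: AD is Y = 3544 − 11P and SRAS is Y = 2896 + 3P.
Setting them equal: 648 = 14P, so P = 46.29.
Substituting into AD, Y = 3034.86.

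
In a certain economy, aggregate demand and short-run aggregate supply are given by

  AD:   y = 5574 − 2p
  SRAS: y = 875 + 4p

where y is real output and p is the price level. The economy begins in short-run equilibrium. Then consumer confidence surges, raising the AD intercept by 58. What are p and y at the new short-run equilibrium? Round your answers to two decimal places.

p = 792.83, y = 4046.33

This is a positive demand shock: AD shifts right.
New AD: y = 5632 − 2p.
Set AD = SRAS: 5632 − 2p = 875 + 4p, so 4757 = 6p and p = 792.83.
Substituting into AD, y = 4046.33.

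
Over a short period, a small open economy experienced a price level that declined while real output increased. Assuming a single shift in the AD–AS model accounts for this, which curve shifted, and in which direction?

P fell and Y rose. An AD shift moves P and Y in the same direction; an SRAS shift moves them in opposite directions.
Here P and Y moved in opposite directions, so the SRAS curve shifted.
Since Y rose, SRAS shifted right.

SRAS shifted right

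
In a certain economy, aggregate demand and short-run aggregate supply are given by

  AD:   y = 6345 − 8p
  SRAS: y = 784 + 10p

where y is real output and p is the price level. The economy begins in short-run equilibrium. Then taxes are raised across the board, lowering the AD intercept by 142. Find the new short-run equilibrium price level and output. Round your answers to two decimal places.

This is a negative demand shock: AD shifts left.
New AD: y = 6203 − 8p.
Set AD = SRAS: 6203 − 8p = 784 + 10p, so 5419 = 18p and p = 301.06.
Substituting into AD, y = 3794.56.

p = 301.06, y = 3794.56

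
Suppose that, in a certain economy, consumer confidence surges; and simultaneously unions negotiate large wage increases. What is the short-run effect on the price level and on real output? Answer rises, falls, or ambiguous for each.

The first event is a positive demand shock: AD shifts right, which by itself pushes P up and Y up.
The second is an adverse supply shock: SRAS shifts left, which by itself pushes P up and Y down.
Both shocks push P up, so P rises. The two shocks push Y in opposite directions, so the effect on Y is ambiguous.

Price level: rises; output: ambiguous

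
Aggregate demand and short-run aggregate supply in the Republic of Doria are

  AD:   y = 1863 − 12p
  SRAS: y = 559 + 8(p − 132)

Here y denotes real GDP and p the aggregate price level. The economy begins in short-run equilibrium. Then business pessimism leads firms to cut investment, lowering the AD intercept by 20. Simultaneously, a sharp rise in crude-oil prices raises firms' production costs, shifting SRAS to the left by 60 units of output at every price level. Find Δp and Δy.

Δp = +2, Δy = -44

After both shocks: AD is y = 1843 − 12p and SRAS is y = 8p − 557.
Setting them equal: 2400 = 20p, so p = 120.
y = 1843 − 12·120 = 403.
Initially p = 118, y = 447, so Δp = +2 and Δy = -44.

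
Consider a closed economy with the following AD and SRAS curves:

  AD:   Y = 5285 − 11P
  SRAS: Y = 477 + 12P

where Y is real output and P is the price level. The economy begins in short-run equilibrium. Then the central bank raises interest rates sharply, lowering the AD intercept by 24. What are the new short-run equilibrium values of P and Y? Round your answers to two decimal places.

P = 208.00, Y = 2973.00

This is a negative demand shock: AD shifts left.
New AD: Y = 5261 − 11P.
Set AD = SRAS: 5261 − 11P = 477 + 12P, so 4784 = 23P and P = 208.00.
Substituting into AD, Y = 2973.00.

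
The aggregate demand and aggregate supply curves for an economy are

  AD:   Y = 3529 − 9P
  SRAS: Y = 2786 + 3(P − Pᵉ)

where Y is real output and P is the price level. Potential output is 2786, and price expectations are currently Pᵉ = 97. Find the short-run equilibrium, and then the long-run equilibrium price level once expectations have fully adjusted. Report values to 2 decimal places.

Short run: with Pᵉ = 97, SRAS is Y = 2495 + 3P. Setting AD = SRAS gives 1034 = 12P, so P = 86.17 and Y = 3529 − 9P = 2753.50.
Output 2753.50 is below potential 2786, so over time expected prices fall and SRAS shifts right until Y returns to 2786.
Long run: Y = 2786 on the AD curve gives 2786 = 3529 − 9P, so P = 82.56.

Short run: P = 86.17, Y = 2753.50. Long run: P = 82.56.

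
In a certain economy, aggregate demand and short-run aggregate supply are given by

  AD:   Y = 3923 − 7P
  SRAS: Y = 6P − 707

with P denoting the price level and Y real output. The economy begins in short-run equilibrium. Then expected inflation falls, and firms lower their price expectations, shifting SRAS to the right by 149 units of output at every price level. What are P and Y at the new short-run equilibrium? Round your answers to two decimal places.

P = 344.69, Y = 1510.15

This is a positive supply shock: SRAS shifts right.
New SRAS: Y = 6P − 558.
Set AD = SRAS: 3923 − 7P = 6P − 558, so 4481 = 13P and P = 344.69.
Substituting into AD, Y = 1510.15.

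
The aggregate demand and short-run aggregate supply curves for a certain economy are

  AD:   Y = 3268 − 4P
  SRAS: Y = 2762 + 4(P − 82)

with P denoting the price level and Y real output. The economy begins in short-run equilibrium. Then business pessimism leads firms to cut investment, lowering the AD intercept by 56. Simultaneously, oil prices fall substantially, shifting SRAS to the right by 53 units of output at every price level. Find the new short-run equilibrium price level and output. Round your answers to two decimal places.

P = 90.63, Y = 2849.50

After both shocks: AD is Y = 3212 − 4P and SRAS is Y = 2487 + 4P.
Setting them equal: 725 = 8P, so P = 90.63.
Substituting into AD, Y = 2849.50.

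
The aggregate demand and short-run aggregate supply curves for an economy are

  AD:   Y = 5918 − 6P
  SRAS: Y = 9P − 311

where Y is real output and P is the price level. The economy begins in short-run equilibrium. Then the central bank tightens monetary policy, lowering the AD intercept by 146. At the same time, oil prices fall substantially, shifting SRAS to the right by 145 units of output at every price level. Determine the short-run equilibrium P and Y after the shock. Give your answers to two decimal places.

P = 395.87, Y = 3396.80

After both shocks: AD is Y = 5772 − 6P and SRAS is Y = 9P − 166.
Setting them equal: 5938 = 15P, so P = 395.87.
Substituting into AD, Y = 3396.80.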